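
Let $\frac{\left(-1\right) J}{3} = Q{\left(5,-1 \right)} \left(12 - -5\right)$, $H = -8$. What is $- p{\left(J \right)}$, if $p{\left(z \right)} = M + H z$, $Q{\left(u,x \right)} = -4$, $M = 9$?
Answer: $1623$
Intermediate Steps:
$J = 204$ ($J = - 3 \left(- 4 \left(12 - -5\right)\right) = - 3 \left(- 4 \left(12 + 5\right)\right) = - 3 \left(\left(-4\right) 17\right) = \left(-3\right) \left(-68\right) = 204$)
$p{\left(z \right)} = 9 - 8 z$
$- p{\left(J \right)} = - (9 - 1632) = \left(-1\right) \left(-1623\right) = 1623$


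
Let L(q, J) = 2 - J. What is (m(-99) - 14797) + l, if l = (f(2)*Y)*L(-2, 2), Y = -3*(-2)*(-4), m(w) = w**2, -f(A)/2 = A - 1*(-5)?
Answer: -4996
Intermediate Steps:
f(A) = -10 - 2*A (f(A) = -2*(A - 1*(-5)) = -2*(A + 5) = -2*(5 + A) = -10 - 2*A)
Y = -24 (Y = 6*(-4) = -24)
l = 0 (l = ((-10 - 2*2)*(-24))*(2 - 1*2) = ((-10 - 4)*(-24))*(2 - 2) = -14*(-24)*0 = 336*0 = 0)
(m(-99) - 14797) + l = ((-99)**2 - 14797) + 0 = (9801 - 14797) + 0 = -4996 + 0 = -4996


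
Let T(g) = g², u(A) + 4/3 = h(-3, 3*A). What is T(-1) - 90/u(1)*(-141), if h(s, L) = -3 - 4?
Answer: -7609/5 ≈ -1521.8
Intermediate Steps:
h(s, L) = -7
u(A) = -25/3 (u(A) = -4/3 - 7 = -25/3)
T(-1) - 90/u(1)*(-141) = (-1)² - 90/(-25/3)*(-141) = 1 - 90*(-3/25)*(-141) = 1 + (54/5)*(-141) = 1 - 7614/5 = -7609/5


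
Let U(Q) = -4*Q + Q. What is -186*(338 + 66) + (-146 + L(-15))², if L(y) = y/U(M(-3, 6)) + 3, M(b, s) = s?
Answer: -1977575/36 ≈ -54933.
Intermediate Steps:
U(Q) = -3*Q
L(y) = 3 - y/18 (L(y) = y/((-3*6)) + 3 = y/(-18) + 3 = -y/18 + 3 = 3 - y/18)
-186*(338 + 66) + (-146 + L(-15))² = -186*(338 + 66) + (-146 + (3 - 1/18*(-15)))² = -186*404 + (-146 + (3 + ⅚))² = -75144 + (-146 + 23/6)² = -75144 + (-853/6)² = -75144 + 727609/36 = -1977575/36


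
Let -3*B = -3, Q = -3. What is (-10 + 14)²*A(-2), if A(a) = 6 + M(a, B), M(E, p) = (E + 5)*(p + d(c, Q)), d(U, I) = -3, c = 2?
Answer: 0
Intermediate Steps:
B = 1 (B = -⅓*(-3) = 1)
M(E, p) = (-3 + p)*(5 + E) (M(E, p) = (E + 5)*(p - 3) = (5 + E)*(-3 + p) = (-3 + p)*(5 + E))
A(a) = -4 - 2*a (A(a) = 6 + (-15 - 3*a + 5*1 + a*1) = 6 + (-15 - 3*a + 5 + a) = 6 + (-10 - 2*a) = -4 - 2*a)
(-10 + 14)²*A(-2) = (-10 + 14)²*(-4 - 2*(-2)) = 4²*(-4 + 4) = 16*0 = 0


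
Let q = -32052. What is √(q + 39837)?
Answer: 3*√865 ≈ 88.233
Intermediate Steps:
√(q + 39837) = √(-32052 + 39837) = √7785 = 3*√865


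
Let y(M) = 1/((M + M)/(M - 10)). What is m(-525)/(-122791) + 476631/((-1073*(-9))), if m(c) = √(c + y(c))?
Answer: 52959/1073 - I*√23130030/25786110 ≈ 49.356 - 0.00018651*I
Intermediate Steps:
y(M) = (-10 + M)/(2*M) (y(M) = 1/((2*M)/(-10 + M)) = 1/(2*M/(-10 + M)) = (-10 + M)/(2*M))
m(c) = √(c + (-10 + c)/(2*c))
m(-525)/(-122791) + 476631/((-1073*(-9))) = (√(2 - 20/(-525) + 4*(-525))/2)/(-122791) + 476631/((-1073*(-9))) = (√(2 - 20*(-1/525) - 2100)/2)*(-1/122791) + 476631/9657 = (√(2 + 4/105 - 2100)/2)*(-1/122791) + 476631*(1/9657) = (√(-220286/105)/2)*(-1/122791) + 52959/1073 = ((I*√23130030/105)/2)*(-1/122791) + 52959/1073 = (I*√23130030/210)*(-1/122791) + 52959/1073 = -I*√23130030/25786110 + 52959/1073 = 52959/1073 - I*√23130030/25786110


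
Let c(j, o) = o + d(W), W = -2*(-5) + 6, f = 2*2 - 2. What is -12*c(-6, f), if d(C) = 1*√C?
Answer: -72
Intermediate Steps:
f = 2 (f = 4 - 2 = 2)
W = 16 (W = 10 + 6 = 16)
d(C) = √C
c(j, o) = 4 + o (c(j, o) = o + √16 = o + 4 = 4 + o)
-12*c(-6, f) = -12*(4 + 2) = -12*6 = -72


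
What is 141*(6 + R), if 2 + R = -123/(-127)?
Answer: 88971/127 ≈ 700.56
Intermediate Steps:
R = -131/127 (R = -2 - 123/(-127) = -2 - 123*(-1/127) = -2 + 123/127 = -131/127 ≈ -1.0315)
141*(6 + R) = 141*(6 - 131/127) = 141*(631/127) = 88971/127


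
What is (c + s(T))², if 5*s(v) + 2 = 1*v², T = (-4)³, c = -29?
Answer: 15594601/25 ≈ 6.2378e+5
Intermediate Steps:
T = -64
s(v) = -⅖ + v²/5 (s(v) = -⅖ + (1*v²)/5 = -⅖ + v²/5)
(c + s(T))² = (-29 + (-⅖ + (⅕)*(-64)²))² = (-29 + (-⅖ + (⅕)*4096))² = (-29 + (-⅖ + 4096/5))² = (-29 + 4094/5)² = (3949/5)² = 15594601/25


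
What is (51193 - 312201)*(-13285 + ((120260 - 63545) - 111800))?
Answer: 17845116960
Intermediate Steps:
(51193 - 312201)*(-13285 + ((120260 - 63545) - 111800)) = -261008*(-13285 + (56715 - 111800)) = -261008*(-13285 - 55085) = -261008*(-68370) = 17845116960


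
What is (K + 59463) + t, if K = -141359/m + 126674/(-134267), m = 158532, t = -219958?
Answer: -3416274008713201/21285616044 ≈ -1.6050e+5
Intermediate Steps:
K = -39061731421/21285616044 (K = -141359/158532 + 126674/(-134267) = -141359*1/158532 + 126674*(-1/134267) = -141359/158532 - 126674/134267 = -39061731421/21285616044 ≈ -1.8351)
(K + 59463) + t = (-39061731421/21285616044 + 59463) - 219958 = 1265667525092951/21285616044 - 219958 = -3416274008713201/21285616044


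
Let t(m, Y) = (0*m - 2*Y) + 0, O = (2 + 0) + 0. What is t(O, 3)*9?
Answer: -54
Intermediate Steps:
O = 2 (O = 2 + 0 = 2)
t(m, Y) = -2*Y (t(m, Y) = (0 - 2*Y) + 0 = -2*Y + 0 = -2*Y)
t(O, 3)*9 = -2*3*9 = -6*9 = -54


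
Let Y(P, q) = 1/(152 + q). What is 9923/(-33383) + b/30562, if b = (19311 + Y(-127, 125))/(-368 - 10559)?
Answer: -9368366614931/31510969858333 ≈ -0.29731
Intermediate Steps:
b = -764164/432397 (b = (19311 + 1/(152 + 125))/(-368 - 10559) = (19311 + 1/277)/(-10927) = (19311 + 1/277)*(-1/10927) = (5349148/277)*(-1/10927) = -764164/432397 ≈ -1.7673)
9923/(-33383) + b/30562 = 9923/(-33383) - 764164/432397/30562 = 9923*(-1/33383) - 764164/432397*1/30562 = -9923/33383 - 382082/6607458557 = -9368366614931/31510969858333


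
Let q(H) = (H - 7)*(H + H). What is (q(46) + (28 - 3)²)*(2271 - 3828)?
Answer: -6559641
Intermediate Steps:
q(H) = 2*H*(-7 + H) (q(H) = (-7 + H)*(2*H) = 2*H*(-7 + H))
(q(46) + (28 - 3)²)*(2271 - 3828) = (2*46*(-7 + 46) + (28 - 3)²)*(2271 - 3828) = (2*46*39 + 25²)*(-1557) = (3588 + 625)*(-1557) = 4213*(-1557) = -6559641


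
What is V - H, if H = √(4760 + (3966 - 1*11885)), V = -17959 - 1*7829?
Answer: -25788 - 9*I*√39 ≈ -25788.0 - 56.205*I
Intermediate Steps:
V = -25788 (V = -17959 - 7829 = -25788)
H = 9*I*√39 (H = √(4760 + (3966 - 11885)) = √(4760 - 7919) = √(-3159) = 9*I*√39 ≈ 56.205*I)
V - H = -25788 - 9*I*√39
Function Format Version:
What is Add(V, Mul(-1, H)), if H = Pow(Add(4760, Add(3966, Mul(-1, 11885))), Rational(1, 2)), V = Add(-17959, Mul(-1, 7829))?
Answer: Add(-25788, Mul(-9, I, Pow(39, Rational(1, 2)))) ≈ Add(-25788., Mul(-56.205, I))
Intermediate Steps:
V = -25788 (V = Add(-17959, -7829) = -25788)
H = Mul(9, I, Pow(39, Rational(1, 2))) (H = Pow(Add(4760, Add(3966, -11885)), Rational(1, 2)) = Pow(Add(4760, -7919), Rational(1, 2)) = Pow(-3159, Rational(1, 2)) = Mul(9, I, Pow(39, Rational(1, 2))) ≈ Mul(56.205, I))
Add(V, Mul(-1, H)) = Add(-25788, Mul(-1, Mul(9, I, Pow(39, Rational(1, 2))))) = Add(-25788, Mul(-9, I, Pow(39, Rational(1, 2))))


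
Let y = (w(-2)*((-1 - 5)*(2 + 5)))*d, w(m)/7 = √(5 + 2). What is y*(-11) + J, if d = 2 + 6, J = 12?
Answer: 12 + 25872*√7 ≈ 68463.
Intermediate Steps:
w(m) = 7*√7 (w(m) = 7*√(5 + 2) = 7*√7)
d = 8
y = -2352*√7 (y = ((7*√7)*((-1 - 5)*(2 + 5)))*8 = ((7*√7)*(-6*7))*8 = ((7*√7)*(-42))*8 = -294*√7*8 = -2352*√7 ≈ -6222.8)
y*(-11) + J = -2352*√7*(-11) + 12 = 25872*√7 + 12 = 12 + 25872*√7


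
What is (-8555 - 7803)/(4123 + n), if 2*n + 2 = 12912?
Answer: -8179/5289 ≈ -1.5464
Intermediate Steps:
n = 6455 (n = -1 + (1/2)*12912 = -1 + 6456 = 6455)
(-8555 - 7803)/(4123 + n) = (-8555 - 7803)/(4123 + 6455) = -16358/10578 = -16358*1/10578 = -8179/5289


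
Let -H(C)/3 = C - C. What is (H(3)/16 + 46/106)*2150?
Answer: 49450/53 ≈ 933.02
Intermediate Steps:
H(C) = 0 (H(C) = -3*(C - C) = -3*0 = 0)
(H(3)/16 + 46/106)*2150 = (0/16 + 46/106)*2150 = (0*(1/16) + 46*(1/106))*2150 = (0 + 23/53)*2150 = (23/53)*2150 = 49450/53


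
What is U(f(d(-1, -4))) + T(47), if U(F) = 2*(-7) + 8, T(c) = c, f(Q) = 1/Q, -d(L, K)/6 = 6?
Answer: 41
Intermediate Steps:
d(L, K) = -36 (d(L, K) = -6*6 = -36)
U(F) = -6 (U(F) = -14 + 8 = -6)
U(f(d(-1, -4))) + T(47) = -6 + 47 = 41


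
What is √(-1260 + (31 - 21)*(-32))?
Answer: 2*I*√395 ≈ 39.749*I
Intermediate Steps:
√(-1260 + (31 - 21)*(-32)) = √(-1260 + 10*(-32)) = √(-1260 - 320) = √(-1580) = 2*I*√395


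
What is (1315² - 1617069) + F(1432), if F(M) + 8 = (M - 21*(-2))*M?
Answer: 2222916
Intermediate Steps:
F(M) = -8 + M*(42 + M) (F(M) = -8 + (M - 21*(-2))*M = -8 + (M + 42)*M = -8 + (42 + M)*M = -8 + M*(42 + M))
(1315² - 1617069) + F(1432) = (1315² - 1617069) + (-8 + 1432² + 42*1432) = (1729225 - 1617069) + (-8 + 2050624 + 60144) = 112156 + 2110760 = 2222916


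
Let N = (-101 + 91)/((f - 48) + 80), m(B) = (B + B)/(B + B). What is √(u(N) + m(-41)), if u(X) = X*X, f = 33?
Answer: √173/13 ≈ 1.0118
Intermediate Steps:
m(B) = 1 (m(B) = (2*B)/((2*B)) = (2*B)*(1/(2*B)) = 1)
N = -2/13 (N = (-101 + 91)/((33 - 48) + 80) = -10/(-15 + 80) = -10/65 = -10*1/65 = -2/13 ≈ -0.15385)
u(X) = X²
√(u(N) + m(-41)) = √((-2/13)² + 1) = √(4/169 + 1) = √(173/169) = √173/13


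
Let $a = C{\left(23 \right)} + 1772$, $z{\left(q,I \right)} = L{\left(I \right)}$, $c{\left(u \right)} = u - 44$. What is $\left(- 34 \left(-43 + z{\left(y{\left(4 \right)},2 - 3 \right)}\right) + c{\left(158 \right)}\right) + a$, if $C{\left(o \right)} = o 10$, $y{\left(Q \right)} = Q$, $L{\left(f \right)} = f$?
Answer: $3612$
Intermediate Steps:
$c{\left(u \right)} = -44 + u$ ($c{\left(u \right)} = u - 44 = -44 + u$)
$C{\left(o \right)} = 10 o$
$z{\left(q,I \right)} = I$
$a = 2002$ ($a = 10 \cdot 23 + 1772 = 230 + 1772 = 2002$)
$\left(- 34 \left(-43 + z{\left(y{\left(4 \right)},2 - 3 \right)}\right) + c{\left(158 \right)}\right) + a = \left(- 34 \left(-43 + \left(2 - 3\right)\right) + \left(-44 + 158\right)\right) + 2002 = \left(- 34 \left(-43 + \left(2 - 3\right)\right) + 114\right) + 2002 = \left(- 34 \left(-43 - 1\right) + 114\right) + 2002 = \left(\left(-34\right) \left(-44\right) + 114\right) + 2002 = \left(1496 + 114\right) + 2002 = 1610 + 2002 = 3612$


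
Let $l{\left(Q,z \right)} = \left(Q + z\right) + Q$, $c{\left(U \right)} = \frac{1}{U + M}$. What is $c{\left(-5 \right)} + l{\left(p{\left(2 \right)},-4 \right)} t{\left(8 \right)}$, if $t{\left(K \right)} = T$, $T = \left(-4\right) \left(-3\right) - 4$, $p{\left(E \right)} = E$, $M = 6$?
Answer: $1$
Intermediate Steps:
$T = 8$ ($T = 12 - 4 = 8$)
$t{\left(K \right)} = 8$
$c{\left(U \right)} = \frac{1}{6 + U}$ ($c{\left(U \right)} = \frac{1}{U + 6} = \frac{1}{6 + U}$)
$l{\left(Q,z \right)} = z + 2 Q$
$c{\left(-5 \right)} + l{\left(p{\left(2 \right)},-4 \right)} t{\left(8 \right)} = \frac{1}{6 - 5} + \left(-4 + 2 \cdot 2\right) 8 = 1^{-1} + \left(-4 + 4\right) 8 = 1 + 0 \cdot 8 = 1 + 0 = 1$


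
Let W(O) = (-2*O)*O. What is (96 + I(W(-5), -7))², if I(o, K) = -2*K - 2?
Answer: 11664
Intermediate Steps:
W(O) = -2*O²
I(o, K) = -2 - 2*K
(96 + I(W(-5), -7))² = (96 + (-2 - 2*(-7)))² = (96 + (-2 + 14))² = (96 + 12)² = 108² = 11664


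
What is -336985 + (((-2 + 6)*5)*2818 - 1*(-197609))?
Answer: -83016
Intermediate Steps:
-336985 + (((-2 + 6)*5)*2818 - 1*(-197609)) = -336985 + ((4*5)*2818 + 197609) = -336985 + (20*2818 + 197609) = -336985 + (56360 + 197609) = -336985 + 253969 = -83016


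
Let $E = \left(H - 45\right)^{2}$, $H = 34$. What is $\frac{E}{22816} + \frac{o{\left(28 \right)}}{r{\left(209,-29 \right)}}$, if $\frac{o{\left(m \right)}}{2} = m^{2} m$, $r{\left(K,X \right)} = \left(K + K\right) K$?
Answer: $\frac{506142233}{996625696} \approx 0.50786$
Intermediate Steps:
$E = 121$ ($E = \left(34 - 45\right)^{2} = \left(-11\right)^{2} = 121$)
$r{\left(K,X \right)} = 2 K^{2}$ ($r{\left(K,X \right)} = 2 K K = 2 K^{2}$)
$o{\left(m \right)} = 2 m^{3}$ ($o{\left(m \right)} = 2 m^{2} m = 2 m^{3}$)
$\frac{E}{22816} + \frac{o{\left(28 \right)}}{r{\left(209,-29 \right)}} = \frac{121}{22816} + \frac{2 \cdot 28^{3}}{2 \cdot 209^{2}} = 121 \cdot \frac{1}{22816} + \frac{2 \cdot 21952}{2 \cdot 43681} = \frac{121}{22816} + \frac{43904}{87362} = \frac{121}{22816} + 43904 \cdot \frac{1}{87362} = \frac{121}{22816} + \frac{21952}{43681} = \frac{506142233}{996625696}$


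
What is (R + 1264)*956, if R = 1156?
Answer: 2313520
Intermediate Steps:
(R + 1264)*956 = (1156 + 1264)*956 = 2420*956 = 2313520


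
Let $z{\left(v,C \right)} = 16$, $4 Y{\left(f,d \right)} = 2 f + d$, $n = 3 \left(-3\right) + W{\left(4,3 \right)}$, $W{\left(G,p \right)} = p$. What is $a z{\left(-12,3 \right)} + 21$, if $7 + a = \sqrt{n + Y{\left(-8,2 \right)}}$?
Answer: $-91 + 8 i \sqrt{38} \approx -91.0 + 49.315 i$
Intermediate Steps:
$n = -6$ ($n = 3 \left(-3\right) + 3 = -9 + 3 = -6$)
$Y{\left(f,d \right)} = \frac{f}{2} + \frac{d}{4}$ ($Y{\left(f,d \right)} = \frac{2 f + d}{4} = \frac{d + 2 f}{4} = \frac{f}{2} + \frac{d}{4}$)
$a = -7 + \frac{i \sqrt{38}}{2}$ ($a = -7 + \sqrt{-6 + \left(\frac{1}{2} \left(-8\right) + \frac{1}{4} \cdot 2\right)} = -7 + \sqrt{-6 + \left(-4 + \frac{1}{2}\right)} = -7 + \sqrt{-6 - \frac{7}{2}} = -7 + \sqrt{- \frac{19}{2}} = -7 + \frac{i \sqrt{38}}{2} \approx -7.0 + 3.0822 i$)
$a z{\left(-12,3 \right)} + 21 = \left(-7 + \frac{i \sqrt{38}}{2}\right) 16 + 21 = \left(-112 + 8 i \sqrt{38}\right) + 21 = -91 + 8 i \sqrt{38}$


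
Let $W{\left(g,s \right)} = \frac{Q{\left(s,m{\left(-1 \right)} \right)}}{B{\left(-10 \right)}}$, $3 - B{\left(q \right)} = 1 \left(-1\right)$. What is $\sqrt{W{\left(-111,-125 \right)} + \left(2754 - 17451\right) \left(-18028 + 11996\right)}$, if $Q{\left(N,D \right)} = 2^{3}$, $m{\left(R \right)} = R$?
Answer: $\sqrt{88652306} \approx 9415.5$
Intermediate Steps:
$Q{\left(N,D \right)} = 8$
$B{\left(q \right)} = 4$ ($B{\left(q \right)} = 3 - 1 \left(-1\right) = 3 - -1 = 3 + 1 = 4$)
$W{\left(g,s \right)} = 2$ ($W{\left(g,s \right)} = \frac{8}{4} = 8 \cdot \frac{1}{4} = 2$)
$\sqrt{W{\left(-111,-125 \right)} + \left(2754 - 17451\right) \left(-18028 + 11996\right)} = \sqrt{2 + \left(2754 - 17451\right) \left(-18028 + 11996\right)} = \sqrt{2 - -88652304} = \sqrt{2 + 88652304} = \sqrt{88652306}$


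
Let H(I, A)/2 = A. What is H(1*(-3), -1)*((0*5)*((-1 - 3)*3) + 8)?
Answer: -16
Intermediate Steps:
H(I, A) = 2*A
H(1*(-3), -1)*((0*5)*((-1 - 3)*3) + 8) = (2*(-1))*((0*5)*((-1 - 3)*3) + 8) = -2*(0*(-4*3) + 8) = -2*(0*(-12) + 8) = -2*(0 + 8) = -2*8 = -16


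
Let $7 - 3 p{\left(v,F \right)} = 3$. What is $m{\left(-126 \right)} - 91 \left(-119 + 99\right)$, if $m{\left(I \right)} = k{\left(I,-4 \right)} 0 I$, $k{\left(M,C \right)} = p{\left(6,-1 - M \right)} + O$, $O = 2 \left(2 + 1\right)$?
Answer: $1820$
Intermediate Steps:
$p{\left(v,F \right)} = \frac{4}{3}$ ($p{\left(v,F \right)} = \frac{7}{3} - 1 = \frac{4}{3}$)
$O = 6$ ($O = 2 \cdot 3 = 6$)
$k{\left(M,C \right)} = \frac{22}{3}$ ($k{\left(M,C \right)} = \frac{4}{3} + 6 = \frac{22}{3}$)
$m{\left(I \right)} = 0$ ($m{\left(I \right)} = \frac{22}{3} \cdot 0 I = 0 I = 0$)
$m{\left(-126 \right)} - 91 \left(-119 + 99\right) = 0 - 91 \left(-119 + 99\right) = 0 - 91 \left(-20\right) = 0 - -1820 = 0 + 1820 = 1820$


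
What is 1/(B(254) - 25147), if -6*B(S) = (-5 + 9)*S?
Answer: -3/75949 ≈ -3.9500e-5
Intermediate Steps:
B(S) = -2*S/3 (B(S) = -(-5 + 9)*S/6 = -2*S/3)
1/(B(254) - 25147) = 1/(-⅔*254 - 25147) = 1/(-508/3 - 25147) = 1/(-75949/3) = -3/75949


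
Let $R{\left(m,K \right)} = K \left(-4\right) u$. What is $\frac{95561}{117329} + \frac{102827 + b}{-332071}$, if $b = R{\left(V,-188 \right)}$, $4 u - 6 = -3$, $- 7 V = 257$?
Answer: $\frac{19602274192}{38961558359} \approx 0.50312$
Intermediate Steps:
$V = - \frac{257}{7}$ ($V = \left(- \frac{1}{7}\right) 257 = - \frac{257}{7} \approx -36.714$)
$u = \frac{3}{4}$ ($u = \frac{3}{2} + \frac{1}{4} \left(-3\right) = \frac{3}{2} - \frac{3}{4} = \frac{3}{4} \approx 0.75$)
$R{\left(m,K \right)} = - 3 K$ ($R{\left(m,K \right)} = K \left(-4\right) \frac{3}{4} = - 4 K \frac{3}{4} = - 3 K$)
$b = 564$ ($b = \left(-3\right) \left(-188\right) = 564$)
$\frac{95561}{117329} + \frac{102827 + b}{-332071} = \frac{95561}{117329} + \frac{102827 + 564}{-332071} = 95561 \cdot \frac{1}{117329} + 103391 \left(- \frac{1}{332071}\right) = \frac{95561}{117329} - \frac{103391}{332071} = \frac{19602274192}{38961558359}$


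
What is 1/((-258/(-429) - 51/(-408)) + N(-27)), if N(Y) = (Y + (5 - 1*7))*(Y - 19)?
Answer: 1144/1526927 ≈ 0.00074922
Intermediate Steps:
N(Y) = (-19 + Y)*(-2 + Y) (N(Y) = (Y + (5 - 7))*(-19 + Y) = (Y - 2)*(-19 + Y) = (-2 + Y)*(-19 + Y) = (-19 + Y)*(-2 + Y))
1/((-258/(-429) - 51/(-408)) + N(-27)) = 1/((-258/(-429) - 51/(-408)) + (38 + (-27)² - 21*(-27))) = 1/((-258*(-1/429) - 51*(-1/408)) + (38 + 729 + 567)) = 1/((86/143 + ⅛) + 1334) = 1/(831/1144 + 1334) = 1/(1526927/1144) = 1144/1526927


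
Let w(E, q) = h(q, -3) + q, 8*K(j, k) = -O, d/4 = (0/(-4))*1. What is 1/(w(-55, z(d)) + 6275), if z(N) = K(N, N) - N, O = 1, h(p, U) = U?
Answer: 8/50175 ≈ 0.00015944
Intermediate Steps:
d = 0 (d = 4*((0/(-4))*1) = 4*((0*(-1/4))*1) = 4*(0*1) = 4*0 = 0)
K(j, k) = -1/8 (K(j, k) = (-1*1)/8 = (1/8)*(-1) = -1/8)
z(N) = -1/8 - N
w(E, q) = -3 + q
1/(w(-55, z(d)) + 6275) = 1/((-3 + (-1/8 - 1*0)) + 6275) = 1/((-3 + (-1/8 + 0)) + 6275) = 1/((-3 - 1/8) + 6275) = 1/(-25/8 + 6275) = 1/(50175/8) = 8/50175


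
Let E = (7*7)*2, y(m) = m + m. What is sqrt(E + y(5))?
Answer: 6*sqrt(3) ≈ 10.392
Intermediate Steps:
y(m) = 2*m
E = 98 (E = 49*2 = 98)
sqrt(E + y(5)) = sqrt(98 + 2*5) = sqrt(98 + 10) = sqrt(108) = 6*sqrt(3)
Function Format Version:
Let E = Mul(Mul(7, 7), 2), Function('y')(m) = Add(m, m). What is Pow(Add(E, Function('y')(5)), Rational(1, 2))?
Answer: Mul(6, Pow(3, Rational(1, 2))) ≈ 10.392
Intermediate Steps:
Function('y')(m) = Mul(2, m)
E = 98 (E = Mul(49, 2) = 98)
Pow(Add(E, Function('y')(5)), Rational(1, 2)) = Pow(Add(98, Mul(2, 5)), Rational(1, 2)) = Pow(Add(98, 10), Rational(1, 2)) = Pow(108, Rational(1, 2)) = Mul(6, Pow(3, Rational(1, 2)))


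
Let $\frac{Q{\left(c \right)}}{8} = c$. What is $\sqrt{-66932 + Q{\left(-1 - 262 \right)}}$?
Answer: $2 i \sqrt{17259} \approx 262.75 i$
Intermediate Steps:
$Q{\left(c \right)} = 8 c$
$\sqrt{-66932 + Q{\left(-1 - 262 \right)}} = \sqrt{-66932 + 8 \left(-1 - 262\right)} = \sqrt{-66932 + 8 \left(-263\right)} = \sqrt{-66932 - 2104} = \sqrt{-69036} = 2 i \sqrt{17259}$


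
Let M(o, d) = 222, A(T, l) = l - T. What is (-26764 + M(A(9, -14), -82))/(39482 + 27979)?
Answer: -26542/67461 ≈ -0.39344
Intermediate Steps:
(-26764 + M(A(9, -14), -82))/(39482 + 27979) = (-26764 + 222)/(39482 + 27979) = -26542/67461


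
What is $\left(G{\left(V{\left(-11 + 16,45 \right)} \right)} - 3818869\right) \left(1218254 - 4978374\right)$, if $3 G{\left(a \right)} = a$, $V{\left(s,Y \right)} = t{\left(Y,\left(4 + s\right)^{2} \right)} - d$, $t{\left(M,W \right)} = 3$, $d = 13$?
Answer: $\frac{43078254714040}{3} \approx 1.4359 \cdot 10^{13}$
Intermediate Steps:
$V{\left(s,Y \right)} = -10$ ($V{\left(s,Y \right)} = 3 - 13 = -10$)
$G{\left(a \right)} = \frac{a}{3}$
$\left(G{\left(V{\left(-11 + 16,45 \right)} \right)} - 3818869\right) \left(1218254 - 4978374\right) = \left(\frac{1}{3} \left(-10\right) - 3818869\right) \left(1218254 - 4978374\right) = \left(- \frac{10}{3} - 3818869\right) \left(-3760120\right) = \left(- \frac{11456617}{3}\right) \left(-3760120\right) = \frac{43078254714040}{3}$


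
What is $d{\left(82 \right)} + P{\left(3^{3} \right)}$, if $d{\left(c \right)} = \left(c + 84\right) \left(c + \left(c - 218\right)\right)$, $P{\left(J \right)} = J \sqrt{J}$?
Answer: $-8964 + 81 \sqrt{3} \approx -8823.7$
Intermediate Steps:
$P{\left(J \right)} = J^{\frac{3}{2}}$
$d{\left(c \right)} = \left(-218 + 2 c\right) \left(84 + c\right)$ ($d{\left(c \right)} = \left(84 + c\right) \left(c + \left(-218 + c\right)\right) = \left(84 + c\right) \left(-218 + 2 c\right) = \left(-218 + 2 c\right) \left(84 + c\right)$)
$d{\left(82 \right)} + P{\left(3^{3} \right)} = \left(-18312 - 4100 + 2 \cdot 82^{2}\right) + \left(3^{3}\right)^{\frac{3}{2}} = \left(-18312 - 4100 + 2 \cdot 6724\right) + 27^{\frac{3}{2}} = \left(-18312 - 4100 + 13448\right) + 81 \sqrt{3} = -8964 + 81 \sqrt{3}$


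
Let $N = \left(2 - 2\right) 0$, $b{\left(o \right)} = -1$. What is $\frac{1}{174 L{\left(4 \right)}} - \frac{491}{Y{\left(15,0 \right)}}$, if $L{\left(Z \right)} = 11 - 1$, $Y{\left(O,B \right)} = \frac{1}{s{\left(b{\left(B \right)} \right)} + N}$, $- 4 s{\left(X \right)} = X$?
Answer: $- \frac{53396}{435} \approx -122.75$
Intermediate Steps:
$s{\left(X \right)} = - \frac{X}{4}$
$N = 0$ ($N = 0 \cdot 0 = 0$)
$Y{\left(O,B \right)} = 4$ ($Y{\left(O,B \right)} = \frac{1}{\left(- \frac{1}{4}\right) \left(-1\right) + 0} = \frac{1}{\frac{1}{4} + 0} = \frac{1}{\frac{1}{4}} = 4$)
$L{\left(Z \right)} = 10$
$\frac{1}{174 L{\left(4 \right)}} - \frac{491}{Y{\left(15,0 \right)}} = \frac{1}{174 \cdot 10} - \frac{491}{4} = \frac{1}{174} \cdot \frac{1}{10} - \frac{491}{4} = \frac{1}{1740} - \frac{491}{4} = - \frac{53396}{435}$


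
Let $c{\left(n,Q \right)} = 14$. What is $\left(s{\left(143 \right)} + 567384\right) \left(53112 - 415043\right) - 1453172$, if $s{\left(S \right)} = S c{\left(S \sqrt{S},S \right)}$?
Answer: $-206079897538$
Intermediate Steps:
$s{\left(S \right)} = 14 S$ ($s{\left(S \right)} = S 14 = 14 S$)
$\left(s{\left(143 \right)} + 567384\right) \left(53112 - 415043\right) - 1453172 = \left(14 \cdot 143 + 567384\right) \left(53112 - 415043\right) - 1453172 = \left(2002 + 567384\right) \left(-361931\right) - 1453172 = 569386 \left(-361931\right) - 1453172 = -206078444366 - 1453172 = -206079897538$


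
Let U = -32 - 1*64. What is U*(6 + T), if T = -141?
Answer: 12960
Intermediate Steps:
U = -96 (U = -32 - 64 = -96)
U*(6 + T) = -96*(6 - 141) = -96*(-135) = 12960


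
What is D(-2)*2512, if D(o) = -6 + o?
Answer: -20096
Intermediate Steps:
D(-2)*2512 = (-6 - 2)*2512 = -8*2512 = -20096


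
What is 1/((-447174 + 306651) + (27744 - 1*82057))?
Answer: -1/194836 ≈ -5.1325e-6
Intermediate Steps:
1/((-447174 + 306651) + (27744 - 1*82057)) = 1/(-140523 + (27744 - 82057)) = 1/(-140523 - 54313) = 1/(-194836) = -1/194836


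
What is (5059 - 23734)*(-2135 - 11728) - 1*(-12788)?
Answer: 258904313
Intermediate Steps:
(5059 - 23734)*(-2135 - 11728) - 1*(-12788) = -18675*(-13863) + 12788 = 258891525 + 12788 = 258904313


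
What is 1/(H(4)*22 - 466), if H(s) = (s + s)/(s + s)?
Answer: -1/444 ≈ -0.0022523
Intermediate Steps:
H(s) = 1 (H(s) = (2*s)/((2*s)) = (2*s)*(1/(2*s)) = 1)
1/(H(4)*22 - 466) = 1/(1*22 - 466) = 1/(22 - 466) = 1/(-444) = -1/444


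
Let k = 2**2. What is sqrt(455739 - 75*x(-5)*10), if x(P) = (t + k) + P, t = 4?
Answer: sqrt(453489) ≈ 673.42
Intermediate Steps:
k = 4
x(P) = 8 + P (x(P) = (4 + 4) + P = 8 + P)
sqrt(455739 - 75*x(-5)*10) = sqrt(455739 - 75*(8 - 5)*10) = sqrt(455739 - 75*3*10) = sqrt(455739 - 225*10) = sqrt(455739 - 2250) = sqrt(453489)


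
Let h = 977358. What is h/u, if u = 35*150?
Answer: 162893/875 ≈ 186.16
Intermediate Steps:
u = 5250
h/u = 977358/5250 = 977358*(1/5250) = 162893/875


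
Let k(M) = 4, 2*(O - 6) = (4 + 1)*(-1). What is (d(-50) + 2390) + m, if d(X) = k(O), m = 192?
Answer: 2586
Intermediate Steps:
O = 7/2 (O = 6 + ((4 + 1)*(-1))/2 = 6 + (5*(-1))/2 = 6 + (½)*(-5) = 6 - 5/2 = 7/2 ≈ 3.5000)
d(X) = 4
(d(-50) + 2390) + m = (4 + 2390) + 192 = 2394 + 192 = 2586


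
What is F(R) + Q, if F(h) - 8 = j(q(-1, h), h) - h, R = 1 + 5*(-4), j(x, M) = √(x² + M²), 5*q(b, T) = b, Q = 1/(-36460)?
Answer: 984419/36460 + √9026/5 ≈ 46.001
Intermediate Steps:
Q = -1/36460 ≈ -2.7427e-5
q(b, T) = b/5
j(x, M) = √(M² + x²)
R = -19 (R = 1 - 20 = -19)
F(h) = 8 + √(1/25 + h²) - h (F(h) = 8 + (√(h² + ((⅕)*(-1))²) - h) = 8 + (√(h² + (-⅕)²) - h) = 8 + (√(h² + 1/25) - h) = 8 + (√(1/25 + h²) - h) = 8 + √(1/25 + h²) - h)
F(R) + Q = (8 - 1*(-19) + √(1 + 25*(-19)²)/5) - 1/36460 = (8 + 19 + √(1 + 25*361)/5) - 1/36460 = (8 + 19 + √(1 + 9025)/5) - 1/36460 = (8 + 19 + √9026/5) - 1/36460 = (27 + √9026/5) - 1/36460 = 984419/36460 + √9026/5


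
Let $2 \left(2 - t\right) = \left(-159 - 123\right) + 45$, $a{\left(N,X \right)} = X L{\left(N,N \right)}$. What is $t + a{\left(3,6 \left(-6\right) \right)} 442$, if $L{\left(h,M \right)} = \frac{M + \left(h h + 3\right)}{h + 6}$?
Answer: $- \frac{52799}{2} \approx -26400.0$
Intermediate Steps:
$L{\left(h,M \right)} = \frac{3 + M + h^{2}}{6 + h}$ ($L{\left(h,M \right)} = \frac{M + \left(h^{2} + 3\right)}{6 + h} = \frac{M + \left(3 + h^{2}\right)}{6 + h} = \frac{3 + M + h^{2}}{6 + h}$)
$a{\left(N,X \right)} = \frac{X \left(3 + N + N^{2}\right)}{6 + N}$ ($a{\left(N,X \right)} = X \frac{3 + N + N^{2}}{6 + N} = \frac{X \left(3 + N + N^{2}\right)}{6 + N}$)
$t = \frac{241}{2}$ ($t = 2 - \frac{\left(-159 - 123\right) + 45}{2} = 2 - \frac{-282 + 45}{2} = 2 - - \frac{237}{2} = 2 + \frac{237}{2} = \frac{241}{2} \approx 120.5$)
$t + a{\left(3,6 \left(-6\right) \right)} 442 = \frac{241}{2} + \frac{6 \left(-6\right) \left(3 + 3 + 3^{2}\right)}{6 + 3} \cdot 442 = \frac{241}{2} + - \frac{36 \left(3 + 3 + 9\right)}{9} \cdot 442 = \frac{241}{2} + \left(-36\right) \frac{1}{9} \cdot 15 \cdot 442 = \frac{241}{2} - 26520 = - \frac{52799}{2}$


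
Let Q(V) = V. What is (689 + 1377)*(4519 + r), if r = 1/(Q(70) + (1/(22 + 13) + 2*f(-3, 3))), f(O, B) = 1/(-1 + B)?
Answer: 11604999877/1243 ≈ 9.3363e+6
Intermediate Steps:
r = 35/2486 (r = 1/(70 + (1/(22 + 13) + 2/(-1 + 3))) = 1/(70 + (1/35 + 2/2)) = 1/(70 + (1/35 + 2*(1/2))) = 1/(70 + (1/35 + 1)) = 1/(70 + 36/35) = 1/(2486/35) = 35/2486 ≈ 0.014079)
(689 + 1377)*(4519 + r) = (689 + 1377)*(4519 + 35/2486) = 2066*(11234269/2486) = 11604999877/1243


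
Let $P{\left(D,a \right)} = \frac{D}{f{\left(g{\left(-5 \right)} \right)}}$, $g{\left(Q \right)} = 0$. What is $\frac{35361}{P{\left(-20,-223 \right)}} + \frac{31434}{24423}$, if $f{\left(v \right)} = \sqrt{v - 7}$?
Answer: $\frac{10478}{8141} - \frac{35361 i \sqrt{7}}{20} \approx 1.2871 - 4677.8 i$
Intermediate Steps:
$f{\left(v \right)} = \sqrt{-7 + v}$
$P{\left(D,a \right)} = - \frac{i D \sqrt{7}}{7}$ ($P{\left(D,a \right)} = \frac{D}{\sqrt{-7 + 0}} = \frac{D}{\sqrt{-7}} = \frac{D}{i \sqrt{7}} = D \left(- \frac{i \sqrt{7}}{7}\right) = - \frac{i D \sqrt{7}}{7}$)
$\frac{35361}{P{\left(-20,-223 \right)}} + \frac{31434}{24423} = \frac{35361}{\left(- \frac{1}{7}\right) i \left(-20\right) \sqrt{7}} + \frac{31434}{24423} = \frac{35361}{\frac{20}{7} i \sqrt{7}} + 31434 \cdot \frac{1}{24423} = 35361 \left(- \frac{i \sqrt{7}}{20}\right) + \frac{10478}{8141} = - \frac{35361 i \sqrt{7}}{20} + \frac{10478}{8141} = \frac{10478}{8141} - \frac{35361 i \sqrt{7}}{20}$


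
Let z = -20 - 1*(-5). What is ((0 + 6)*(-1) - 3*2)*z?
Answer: 180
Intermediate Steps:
z = -15 (z = -20 + 5 = -15)
((0 + 6)*(-1) - 3*2)*z = ((0 + 6)*(-1) - 3*2)*(-15) = (6*(-1) - 6)*(-15) = (-6 - 6)*(-15) = -12*(-15) = 180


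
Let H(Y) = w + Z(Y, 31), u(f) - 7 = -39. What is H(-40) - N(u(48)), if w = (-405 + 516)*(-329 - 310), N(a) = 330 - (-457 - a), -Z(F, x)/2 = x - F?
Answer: -71826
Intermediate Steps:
Z(F, x) = -2*x + 2*F (Z(F, x) = -2*(x - F) = -2*x + 2*F)
u(f) = -32 (u(f) = 7 - 39 = -32)
N(a) = 787 + a (N(a) = 330 + (457 + a) = 787 + a)
w = -70929 (w = 111*(-639) = -70929)
H(Y) = -70991 + 2*Y (H(Y) = -70929 + (-2*31 + 2*Y) = -70929 + (-62 + 2*Y) = -70991 + 2*Y)
H(-40) - N(u(48)) = (-70991 + 2*(-40)) - (787 - 32) = (-70991 - 80) - 1*755 = -71071 - 755 = -71826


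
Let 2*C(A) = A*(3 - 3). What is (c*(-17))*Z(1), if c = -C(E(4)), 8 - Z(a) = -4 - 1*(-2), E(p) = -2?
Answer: 0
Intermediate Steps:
C(A) = 0 (C(A) = (A*(3 - 3))/2 = (A*0)/2 = (1/2)*0 = 0)
Z(a) = 10 (Z(a) = 8 - (-4 - 1*(-2)) = 8 - (-4 + 2) = 8 - 1*(-2) = 8 + 2 = 10)
c = 0 (c = -1*0 = 0)
(c*(-17))*Z(1) = (0*(-17))*10 = 0*10 = 0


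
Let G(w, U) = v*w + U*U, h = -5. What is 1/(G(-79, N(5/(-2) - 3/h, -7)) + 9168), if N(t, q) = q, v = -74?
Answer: 1/15063 ≈ 6.6388e-5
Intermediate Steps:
G(w, U) = U² - 74*w (G(w, U) = -74*w + U*U = -74*w + U² = U² - 74*w)
1/(G(-79, N(5/(-2) - 3/h, -7)) + 9168) = 1/(((-7)² - 74*(-79)) + 9168) = 1/((49 + 5846) + 9168) = 1/(5895 + 9168) = 1/15063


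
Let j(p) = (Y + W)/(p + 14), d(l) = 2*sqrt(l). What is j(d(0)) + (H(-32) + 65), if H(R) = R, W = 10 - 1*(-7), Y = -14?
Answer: 465/14 ≈ 33.214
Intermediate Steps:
W = 17 (W = 10 + 7 = 17)
j(p) = 3/(14 + p) (j(p) = (-14 + 17)/(p + 14) = 3/(14 + p))
j(d(0)) + (H(-32) + 65) = 3/(14 + 2*sqrt(0)) + (-32 + 65) = 3/(14 + 2*0) + 33 = 3/(14 + 0) + 33 = 3/14 + 33 = 465/14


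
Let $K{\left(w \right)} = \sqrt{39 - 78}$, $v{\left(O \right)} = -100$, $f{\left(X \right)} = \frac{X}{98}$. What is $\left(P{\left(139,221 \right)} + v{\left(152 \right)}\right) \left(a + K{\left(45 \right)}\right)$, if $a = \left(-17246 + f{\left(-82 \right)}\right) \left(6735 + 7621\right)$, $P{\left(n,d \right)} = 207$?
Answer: $- \frac{1298143668740}{49} + 107 i \sqrt{39} \approx -2.6493 \cdot 10^{10} + 668.21 i$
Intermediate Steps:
$f{\left(X \right)} = \frac{X}{98}$ ($f{\left(X \right)} = X \frac{1}{98} = \frac{X}{98}$)
$K{\left(w \right)} = i \sqrt{39}$ ($K{\left(w \right)} = \sqrt{-39} = i \sqrt{39}$)
$a = - \frac{12132183820}{49}$ ($a = \left(-17246 + \frac{1}{98} \left(-82\right)\right) \left(6735 + 7621\right) = \left(-17246 - \frac{41}{49}\right) 14356 = \left(- \frac{845095}{49}\right) 14356 = - \frac{12132183820}{49} \approx -2.476 \cdot 10^{8}$)
$\left(P{\left(139,221 \right)} + v{\left(152 \right)}\right) \left(a + K{\left(45 \right)}\right) = \left(207 - 100\right) \left(- \frac{12132183820}{49} + i \sqrt{39}\right) = 107 \left(- \frac{12132183820}{49} + i \sqrt{39}\right) = - \frac{1298143668740}{49} + 107 i \sqrt{39}$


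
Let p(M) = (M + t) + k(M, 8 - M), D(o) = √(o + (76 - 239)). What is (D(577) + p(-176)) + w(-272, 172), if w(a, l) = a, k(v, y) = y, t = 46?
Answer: -218 + 3*√46 ≈ -197.65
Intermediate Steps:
D(o) = √(-163 + o) (D(o) = √(o - 163) = √(-163 + o))
p(M) = 54 (p(M) = (M + 46) + (8 - M) = (46 + M) + (8 - M) = 54)
(D(577) + p(-176)) + w(-272, 172) = (√(-163 + 577) + 54) - 272 = (√414 + 54) - 272 = (3*√46 + 54) - 272 = (54 + 3*√46) - 272 = -218 + 3*√46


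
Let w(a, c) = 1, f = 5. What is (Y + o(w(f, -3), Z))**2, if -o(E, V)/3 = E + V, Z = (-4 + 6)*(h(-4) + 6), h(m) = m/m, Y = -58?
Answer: 10609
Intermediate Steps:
h(m) = 1
Z = 14 (Z = (-4 + 6)*(1 + 6) = 2*7 = 14)
o(E, V) = -3*E - 3*V (o(E, V) = -3*(E + V) = -3*E - 3*V)
(Y + o(w(f, -3), Z))**2 = (-58 + (-3*1 - 3*14))**2 = (-58 + (-3 - 42))**2 = (-58 - 45)**2 = (-103)**2 = 10609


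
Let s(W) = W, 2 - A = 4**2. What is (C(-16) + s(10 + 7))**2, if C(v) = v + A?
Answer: 169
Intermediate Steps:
A = -14 (A = 2 - 1*4**2 = 2 - 1*16 = 2 - 16 = -14)
C(v) = -14 + v (C(v) = v - 14 = -14 + v)
(C(-16) + s(10 + 7))**2 = ((-14 - 16) + (10 + 7))**2 = (-30 + 17)**2 = (-13)**2 = 169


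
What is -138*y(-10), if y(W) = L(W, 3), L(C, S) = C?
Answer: 1380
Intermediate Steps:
y(W) = W
-138*y(-10) = -138*(-10) = 1380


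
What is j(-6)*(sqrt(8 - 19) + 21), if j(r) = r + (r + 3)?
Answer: -189 - 9*I*sqrt(11) ≈ -189.0 - 29.85*I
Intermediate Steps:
j(r) = 3 + 2*r (j(r) = r + (3 + r) = 3 + 2*r)
j(-6)*(sqrt(8 - 19) + 21) = (3 + 2*(-6))*(sqrt(8 - 19) + 21) = (3 - 12)*(sqrt(-11) + 21) = -9*(I*sqrt(11) + 21) = -9*(21 + I*sqrt(11)) = -189 - 9*I*sqrt(11)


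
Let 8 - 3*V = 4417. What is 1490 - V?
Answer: 8879/3 ≈ 2959.7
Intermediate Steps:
V = -4409/3 (V = 8/3 - ⅓*4417 = 8/3 - 4417/3 = -4409/3 ≈ -1469.7)
1490 - V = 1490 - 1*(-4409/3) = 1490 + 4409/3 = 8879/3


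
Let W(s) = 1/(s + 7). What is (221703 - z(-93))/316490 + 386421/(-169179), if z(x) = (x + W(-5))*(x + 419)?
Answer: -13281549618/8923910285 ≈ -1.4883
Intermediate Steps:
W(s) = 1/(7 + s)
z(x) = (½ + x)*(419 + x) (z(x) = (x + 1/(7 - 5))*(x + 419) = (x + 1/2)*(419 + x) = (x + ½)*(419 + x) = (½ + x)*(419 + x))
(221703 - z(-93))/316490 + 386421/(-169179) = (221703 - (419/2 + (-93)² + (839/2)*(-93)))/316490 + 386421/(-169179) = (221703 - (419/2 + 8649 - 78027/2))*(1/316490) + 386421*(-1/169179) = (221703 - 1*(-30155))*(1/316490) - 128807/56393 = (221703 + 30155)*(1/316490) - 128807/56393 = 251858*(1/316490) - 128807/56393 = 125929/158245 - 128807/56393 = -13281549618/8923910285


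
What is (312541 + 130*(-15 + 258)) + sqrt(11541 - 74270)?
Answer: 344131 + I*sqrt(62729) ≈ 3.4413e+5 + 250.46*I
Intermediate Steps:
(312541 + 130*(-15 + 258)) + sqrt(11541 - 74270) = (312541 + 130*243) + sqrt(-62729) = (312541 + 31590) + I*sqrt(62729) = 344131 + I*sqrt(62729)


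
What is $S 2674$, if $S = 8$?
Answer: $21392$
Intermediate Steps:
$S 2674 = 8 \cdot 2674 = 21392$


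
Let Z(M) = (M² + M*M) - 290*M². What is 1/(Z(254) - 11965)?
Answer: -1/18592573 ≈ -5.3785e-8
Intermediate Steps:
Z(M) = -288*M² (Z(M) = (M² + M²) - 290*M² = 2*M² - 290*M² = -288*M²)
1/(Z(254) - 11965) = 1/(-288*254² - 11965) = 1/(-288*64516 - 11965) = 1/(-18580608 - 11965) = 1/(-18592573) = -1/18592573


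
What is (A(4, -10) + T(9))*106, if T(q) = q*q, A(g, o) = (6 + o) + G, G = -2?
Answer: 7950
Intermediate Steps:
A(g, o) = 4 + o (A(g, o) = (6 + o) - 2 = 4 + o)
T(q) = q**2
(A(4, -10) + T(9))*106 = ((4 - 10) + 9**2)*106 = (-6 + 81)*106 = 75*106 = 7950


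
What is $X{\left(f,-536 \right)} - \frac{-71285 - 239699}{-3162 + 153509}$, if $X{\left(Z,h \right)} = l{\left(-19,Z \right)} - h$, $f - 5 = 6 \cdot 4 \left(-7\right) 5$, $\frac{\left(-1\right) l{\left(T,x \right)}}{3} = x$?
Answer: $\frac{457516211}{150347} \approx 3043.1$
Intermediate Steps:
$l{\left(T,x \right)} = - 3 x$
$f = -835$ ($f = 5 + 6 \cdot 4 \left(-7\right) 5 = 5 + 24 \left(-7\right) 5 = 5 - 840 = -835$)
$X{\left(Z,h \right)} = - h - 3 Z$ ($X{\left(Z,h \right)} = - 3 Z - h = - h - 3 Z$)
$X{\left(f,-536 \right)} - \frac{-71285 - 239699}{-3162 + 153509} = \left(\left(-1\right) \left(-536\right) - -2505\right) - \frac{-71285 - 239699}{-3162 + 153509} = \left(536 + 2505\right) - - \frac{310984}{150347} = 3041 - \left(-310984\right) \frac{1}{150347} = 3041 - - \frac{310984}{150347} = 3041 + \frac{310984}{150347} = \frac{457516211}{150347}$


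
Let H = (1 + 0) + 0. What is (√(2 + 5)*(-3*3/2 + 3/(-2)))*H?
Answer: -6*√7 ≈ -15.875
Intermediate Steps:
H = 1 (H = 1 + 0 = 1)
(√(2 + 5)*(-3*3/2 + 3/(-2)))*H = (√(2 + 5)*(-3*3/2 + 3/(-2)))*1 = (√7*(-9*½ + 3*(-½)))*1 = (√7*(-9/2 - 3/2))*1 = (√7*(-6))*1 = -6*√7*1 = -6*√7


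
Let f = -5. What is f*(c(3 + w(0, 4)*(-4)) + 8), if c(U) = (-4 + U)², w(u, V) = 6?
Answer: -3165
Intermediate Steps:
f*(c(3 + w(0, 4)*(-4)) + 8) = -5*((-4 + (3 + 6*(-4)))² + 8) = -5*((-4 + (3 - 24))² + 8) = -5*((-4 - 21)² + 8) = -5*((-25)² + 8) = -5*(625 + 8) = -5*633 = -3165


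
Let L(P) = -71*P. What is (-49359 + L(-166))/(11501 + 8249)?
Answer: -37573/19750 ≈ -1.9024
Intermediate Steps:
(-49359 + L(-166))/(11501 + 8249) = (-49359 - 71*(-166))/(11501 + 8249) = (-49359 + 11786)/19750 = -37573*1/19750 = -37573/19750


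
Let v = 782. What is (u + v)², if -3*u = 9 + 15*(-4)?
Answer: 638401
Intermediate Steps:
u = 17 (u = -(9 + 15*(-4))/3 = -(9 - 60)/3 = -⅓*(-51) = 17)
(u + v)² = (17 + 782)² = 799² = 638401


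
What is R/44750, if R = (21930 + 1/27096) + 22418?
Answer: 1201653409/1212546000 ≈ 0.99102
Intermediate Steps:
R = 1201653409/27096 (R = (21930 + 1/27096) + 22418 = 594215281/27096 + 22418 = 1201653409/27096 ≈ 44348.)
R/44750 = (1201653409/27096)/44750 = (1201653409/27096)*(1/44750) = 1201653409/1212546000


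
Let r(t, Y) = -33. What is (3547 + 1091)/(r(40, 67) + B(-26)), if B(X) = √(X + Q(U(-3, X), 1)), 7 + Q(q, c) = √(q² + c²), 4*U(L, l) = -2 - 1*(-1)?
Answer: -4638/(33 - I*√(33 - √17/4)) ≈ -136.54 - 23.394*I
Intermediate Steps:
U(L, l) = -¼ (U(L, l) = (-2 - 1*(-1))/4 = (-2 + 1)/4 = (¼)*(-1) = -¼)
Q(q, c) = -7 + √(c² + q²) (Q(q, c) = -7 + √(q² + c²) = -7 + √(c² + q²))
B(X) = √(-7 + X + √17/4) (B(X) = √(X + (-7 + √(1² + (-¼)²))) = √(X + (-7 + √(1 + 1/16))) = √(X + (-7 + √(17/16))) = √(X + (-7 + √17/4)) = √(-7 + X + √17/4))
(3547 + 1091)/(r(40, 67) + B(-26)) = (3547 + 1091)/(-33 + √(-28 + √17 + 4*(-26))/2) = 4638/(-33 + √(-28 + √17 - 104)/2) = 4638/(-33 + √(-132 + √17)/2)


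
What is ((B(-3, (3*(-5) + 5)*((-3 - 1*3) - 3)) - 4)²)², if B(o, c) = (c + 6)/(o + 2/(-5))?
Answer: 90182492416/83521 ≈ 1.0798e+6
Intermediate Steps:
B(o, c) = (6 + c)/(-⅖ + o) (B(o, c) = (6 + c)/(o + 2*(-⅕)) = (6 + c)/(o - ⅖) = (6 + c)/(-⅖ + o))
((B(-3, (3*(-5) + 5)*((-3 - 1*3) - 3)) - 4)²)² = ((5*(6 + (3*(-5) + 5)*((-3 - 1*3) - 3))/(-2 + 5*(-3)) - 4)²)² = ((5*(6 + (-15 + 5)*((-3 - 3) - 3))/(-2 - 15) - 4)²)² = ((5*(6 - 10*(-6 - 3))/(-17) - 4)²)² = ((5*(-1/17)*(6 - 10*(-9)) - 4)²)² = ((5*(-1/17)*(6 + 90) - 4)²)² = ((5*(-1/17)*96 - 4)²)² = ((-480/17 - 4)²)² = ((-548/17)²)² = (300304/289)² = 90182492416/83521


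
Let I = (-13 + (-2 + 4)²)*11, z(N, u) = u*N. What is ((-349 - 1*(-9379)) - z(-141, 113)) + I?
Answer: 24864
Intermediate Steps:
z(N, u) = N*u
I = -99 (I = (-13 + 2²)*11 = (-13 + 4)*11 = -9*11 = -99)
((-349 - 1*(-9379)) - z(-141, 113)) + I = ((-349 - 1*(-9379)) - (-141)*113) - 99 = ((-349 + 9379) - 1*(-15933)) - 99 = (9030 + 15933) - 99 = 24963 - 99 = 24864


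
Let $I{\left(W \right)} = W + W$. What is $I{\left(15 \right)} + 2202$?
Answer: $2232$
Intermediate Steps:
$I{\left(W \right)} = 2 W$
$I{\left(15 \right)} + 2202 = 2 \cdot 15 + 2202 = 30 + 2202 = 2232$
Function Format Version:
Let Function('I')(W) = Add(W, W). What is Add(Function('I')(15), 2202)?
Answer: 2232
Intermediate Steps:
Function('I')(W) = Mul(2, W)
Add(Function('I')(15), 2202) = Add(Mul(2, 15), 2202) = Add(30, 2202) = 2232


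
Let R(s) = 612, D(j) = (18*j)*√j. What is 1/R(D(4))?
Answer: 1/612 ≈ 0.0016340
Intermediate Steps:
D(j) = 18*j^(3/2)
1/R(D(4)) = 1/612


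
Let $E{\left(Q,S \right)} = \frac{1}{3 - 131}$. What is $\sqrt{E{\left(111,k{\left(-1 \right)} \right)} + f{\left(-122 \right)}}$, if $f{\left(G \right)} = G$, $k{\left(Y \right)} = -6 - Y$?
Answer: $\frac{i \sqrt{31234}}{16} \approx 11.046 i$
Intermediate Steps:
$E{\left(Q,S \right)} = - \frac{1}{128}$ ($E{\left(Q,S \right)} = \frac{1}{-128} = - \frac{1}{128}$)
$\sqrt{E{\left(111,k{\left(-1 \right)} \right)} + f{\left(-122 \right)}} = \sqrt{- \frac{1}{128} - 122} = \sqrt{- \frac{15617}{128}} = \frac{i \sqrt{31234}}{16}$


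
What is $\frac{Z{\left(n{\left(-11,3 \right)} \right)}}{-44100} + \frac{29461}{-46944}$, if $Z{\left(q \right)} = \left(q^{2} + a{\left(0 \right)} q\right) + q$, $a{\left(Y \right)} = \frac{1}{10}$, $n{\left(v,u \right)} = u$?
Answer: $- \frac{180528821}{287532000} \approx -0.62786$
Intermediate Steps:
$a{\left(Y \right)} = \frac{1}{10}$
$Z{\left(q \right)} = q^{2} + \frac{11 q}{10}$ ($Z{\left(q \right)} = \left(q^{2} + \frac{q}{10}\right) + q = q^{2} + \frac{11 q}{10}$)
$\frac{Z{\left(n{\left(-11,3 \right)} \right)}}{-44100} + \frac{29461}{-46944} = \frac{\frac{1}{10} \cdot 3 \left(11 + 10 \cdot 3\right)}{-44100} + \frac{29461}{-46944} = \frac{1}{10} \cdot 3 \left(11 + 30\right) \left(- \frac{1}{44100}\right) + 29461 \left(- \frac{1}{46944}\right) = \frac{1}{10} \cdot 3 \cdot 41 \left(- \frac{1}{44100}\right) - \frac{29461}{46944} = \frac{123}{10} \left(- \frac{1}{44100}\right) - \frac{29461}{46944} = - \frac{41}{147000} - \frac{29461}{46944} = - \frac{180528821}{287532000}$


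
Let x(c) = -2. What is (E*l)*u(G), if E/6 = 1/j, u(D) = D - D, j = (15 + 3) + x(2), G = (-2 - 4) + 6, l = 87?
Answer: 0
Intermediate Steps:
G = 0 (G = -6 + 6 = 0)
j = 16 (j = (15 + 3) - 2 = 18 - 2 = 16)
u(D) = 0
E = 3/8 (E = 6/16 = 6*(1/16) = 3/8 ≈ 0.37500)
(E*l)*u(G) = ((3/8)*87)*0 = (261/8)*0 = 0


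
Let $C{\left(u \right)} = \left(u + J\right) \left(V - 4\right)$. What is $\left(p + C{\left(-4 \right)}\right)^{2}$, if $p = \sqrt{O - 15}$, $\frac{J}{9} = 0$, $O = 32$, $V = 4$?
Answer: $17$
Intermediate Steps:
$J = 0$ ($J = 9 \cdot 0 = 0$)
$p = \sqrt{17}$ ($p = \sqrt{32 - 15} = \sqrt{17} \approx 4.1231$)
$C{\left(u \right)} = 0$ ($C{\left(u \right)} = \left(u + 0\right) \left(4 - 4\right) = u 0 = 0$)
$\left(p + C{\left(-4 \right)}\right)^{2} = \left(\sqrt{17} + 0\right)^{2} = \left(\sqrt{17}\right)^{2} = 17$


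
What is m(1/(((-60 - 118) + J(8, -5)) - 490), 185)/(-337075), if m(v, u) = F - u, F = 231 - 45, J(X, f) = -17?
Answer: -1/337075 ≈ -2.9667e-6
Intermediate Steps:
F = 186
m(v, u) = 186 - u
m(1/(((-60 - 118) + J(8, -5)) - 490), 185)/(-337075) = (186 - 1*185)/(-337075) = (186 - 185)*(-1/337075) = 1*(-1/337075) = -1/337075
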